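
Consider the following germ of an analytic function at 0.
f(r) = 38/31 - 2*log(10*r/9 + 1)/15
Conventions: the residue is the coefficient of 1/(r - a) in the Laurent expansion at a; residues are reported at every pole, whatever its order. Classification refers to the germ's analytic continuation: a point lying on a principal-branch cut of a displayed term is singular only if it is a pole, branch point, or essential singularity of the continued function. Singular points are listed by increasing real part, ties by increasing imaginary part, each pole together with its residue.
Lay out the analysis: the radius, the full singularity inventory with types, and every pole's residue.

Radius of convergence at 0: 9/10.
At -9/10: a logarithmic branch point.

Branch term (-2/15)*log(1 - r/(-9/10)): its argument vanishes at r = -9/10, a logarithmic branch point, modulus 9/10.
The radius of convergence is the smallest modulus among the singular points: 9/10.


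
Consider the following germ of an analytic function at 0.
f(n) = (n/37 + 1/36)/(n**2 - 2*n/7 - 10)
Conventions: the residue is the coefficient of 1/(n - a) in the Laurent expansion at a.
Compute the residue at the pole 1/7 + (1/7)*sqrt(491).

The factor n**2 - 2*n/7 - 10 splits as (n - a)(n - a') with a = 1/7 + (1/7)*sqrt(491), a' = 1/7 - (1/7)*sqrt(491). At the order-1 pole a set g(n) = (n - a)*f(n) = [n/37 + 1/36] / (n - a').
Simple pole: residue = g(a) at a = 1/7 + (1/7)*sqrt(491), which is 1/74 + (295/1308024)*sqrt(491).

The residue is 1/74 + (295/1308024)*sqrt(491).


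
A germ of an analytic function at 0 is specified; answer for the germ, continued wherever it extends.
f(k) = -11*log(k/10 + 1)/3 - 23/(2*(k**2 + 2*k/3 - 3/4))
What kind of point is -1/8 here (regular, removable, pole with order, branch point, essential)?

The point is a regular point.

Denominator factors: k**2 + 2*k/3 - 3/4 = -157/192 at k = -1/8 — none vanishes.
Branch term log(1 - k/(-10)): argument at -1/8 is 79/80, nonzero, so -1/8 is not its branch point (a point on a principal cut is still regular for the continued germ).
So the germ continues analytically to -1/8.


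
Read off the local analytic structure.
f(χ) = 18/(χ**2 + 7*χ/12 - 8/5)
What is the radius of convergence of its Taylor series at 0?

Denominator factor (χ**2 + 7*χ/12 - 8/5): discriminant 4853/720, real irrational roots -7/24 + (1/120)*sqrt(24265) and -7/24 - (1/120)*sqrt(24265); poles of order 1, moduli -7/24 + (1/120)*sqrt(24265) and 7/24 + (1/120)*sqrt(24265).
The radius of convergence is the smallest modulus among the singular points: -7/24 + (1/120)*sqrt(24265).

The radius of convergence is -7/24 + (1/120)*sqrt(24265).


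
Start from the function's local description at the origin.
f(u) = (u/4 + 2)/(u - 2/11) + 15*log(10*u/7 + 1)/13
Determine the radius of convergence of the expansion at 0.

The radius of convergence is 2/11.

Denominator factor (u - 2/11): pole of order 1 at 2/11, modulus 2/11.
Branch term (15/13)*log(1 - u/(-7/10)): its argument vanishes at u = -7/10, a logarithmic branch point, modulus 7/10.
The radius of convergence is the smallest modulus among the singular points: 2/11.


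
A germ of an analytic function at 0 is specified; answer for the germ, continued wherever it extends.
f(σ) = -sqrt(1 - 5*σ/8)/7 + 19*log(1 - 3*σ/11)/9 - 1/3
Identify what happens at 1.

The point is a regular point.

There is no denominator, hence no pole anywhere.
Branch term sqrt(1 - σ/(8/5)): argument at 1 is 3/8, nonzero, so 1 is not its branch point (a point on a principal cut is still regular for the continued germ).
Branch term log(1 - σ/(11/3)): argument at 1 is 8/11, nonzero, so 1 is not its branch point (a point on a principal cut is still regular for the continued germ).
So the germ continues analytically to 1.


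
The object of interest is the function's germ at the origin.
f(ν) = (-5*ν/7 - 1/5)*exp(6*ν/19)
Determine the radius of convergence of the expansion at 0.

The radius of convergence is infinite.

The factor exp(6*ν/19) is entire and contributes no finite singular point.
The polynomial part has no poles.
No finite singular points: the Taylor series at 0 converges everywhere.


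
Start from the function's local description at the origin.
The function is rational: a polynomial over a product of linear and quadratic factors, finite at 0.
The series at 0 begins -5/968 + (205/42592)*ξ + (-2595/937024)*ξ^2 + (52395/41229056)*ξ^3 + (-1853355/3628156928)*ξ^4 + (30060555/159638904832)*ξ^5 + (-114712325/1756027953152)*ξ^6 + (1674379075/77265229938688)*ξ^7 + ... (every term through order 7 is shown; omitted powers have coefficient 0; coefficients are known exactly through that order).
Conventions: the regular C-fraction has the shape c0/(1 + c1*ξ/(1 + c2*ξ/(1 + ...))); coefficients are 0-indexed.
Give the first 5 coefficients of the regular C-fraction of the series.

The regular C-fraction coefficients are [-5/968, 41/44, -643/1804, 109083/579986, -15039497/187040984].

Taylor coefficients (read off): a_0 = -5/968, a_1 = 205/42592, a_2 = -2595/937024, a_3 = 52395/41229056, a_4 = -1853355/3628156928.
c0 = a_0 = -5/968. Peel one level at a time: if S = 1 + c*ξ/S' with S'(0) = 1, then c is the ξ-coefficient of S and S' = c*ξ/(S - 1).
S_1 = c0/f = 1 + (41/44)*ξ + (643/1936)*ξ^2 + ...; c1 = 41/44.
S_2 = c1*ξ/(S_1 - 1) = 1 + (-643/1804)*ξ + (109083/1627208)*ξ^2 + ...; c2 = -643/1804.
S_3 = c2*ξ/(S_2 - 1) = 1 + (109083/579986)*ξ + (100041/6615184)*ξ^2 + ...; c3 = 109083/579986.
S_4 = c3*ξ/(S_3 - 1) = 1 + (-15039497/187040984)*ξ + ...; c4 = -15039497/187040984.


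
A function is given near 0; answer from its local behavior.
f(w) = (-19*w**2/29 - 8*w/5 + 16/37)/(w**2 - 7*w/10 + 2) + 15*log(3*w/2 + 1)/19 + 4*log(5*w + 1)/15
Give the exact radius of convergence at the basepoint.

The radius of convergence is 1/5.

Denominator factor (w**2 - 7*w/10 + 2): discriminant -751/100, complex-conjugate roots (7/20) + ((1/20)*sqrt(751))*i and (7/20) - ((1/20)*sqrt(751))*i; poles of order 1, moduli sqrt(2) and sqrt(2).
Branch term (4/15)*log(1 - w/(-1/5)): its argument vanishes at w = -1/5, a logarithmic branch point, modulus 1/5.
Branch term (15/19)*log(1 - w/(-2/3)): its argument vanishes at w = -2/3, a logarithmic branch point, modulus 2/3.
The radius of convergence is the smallest modulus among the singular points: 1/5.


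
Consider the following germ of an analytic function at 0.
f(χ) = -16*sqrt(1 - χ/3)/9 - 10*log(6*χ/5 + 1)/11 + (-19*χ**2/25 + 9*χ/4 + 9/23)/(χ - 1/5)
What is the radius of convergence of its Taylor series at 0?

Denominator factor (χ - 1/5): pole of order 1 at 1/5, modulus 1/5.
Branch term (-10/11)*log(1 - χ/(-5/6)): its argument vanishes at χ = -5/6, a logarithmic branch point, modulus 5/6.
Branch term (-16/9)*sqrt(1 - χ/(3)): its argument vanishes at χ = 3, a square-root branch point, modulus 3.
The radius of convergence is the smallest modulus among the singular points: 1/5.

The radius of convergence is 1/5.


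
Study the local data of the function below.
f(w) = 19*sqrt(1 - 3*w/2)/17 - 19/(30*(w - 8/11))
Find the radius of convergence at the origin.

The radius of convergence is 2/3.

Denominator factor (w - 8/11): pole of order 1 at 8/11, modulus 8/11.
Branch term (19/17)*sqrt(1 - w/(2/3)): its argument vanishes at w = 2/3, a square-root branch point, modulus 2/3.
The radius of convergence is the smallest modulus among the singular points: 2/3.


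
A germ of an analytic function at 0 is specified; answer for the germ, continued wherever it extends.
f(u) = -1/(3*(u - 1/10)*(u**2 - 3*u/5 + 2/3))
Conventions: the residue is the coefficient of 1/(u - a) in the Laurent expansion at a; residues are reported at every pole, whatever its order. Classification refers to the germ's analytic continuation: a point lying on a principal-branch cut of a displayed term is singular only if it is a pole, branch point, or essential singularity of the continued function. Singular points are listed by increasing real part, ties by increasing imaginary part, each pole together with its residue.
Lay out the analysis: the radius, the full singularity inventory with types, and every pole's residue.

Radius of convergence at 0: 1/10.
At 1/10: a pole of order 1; residue -20/37.
At (3/10) - ((1/30)*sqrt(519))*i: a pole of order 1; residue (10/37) - ((20/6401)*sqrt(519))*i.
At (3/10) + ((1/30)*sqrt(519))*i: a pole of order 1; residue (10/37) + ((20/6401)*sqrt(519))*i.

Denominator factor (u**2 - 3*u/5 + 2/3): discriminant -173/75, complex-conjugate roots (3/10) + ((1/30)*sqrt(519))*i and (3/10) - ((1/30)*sqrt(519))*i; poles of order 1, moduli (1/3)*sqrt(6) and (1/3)*sqrt(6).
Denominator factor (u - 1/10): pole of order 1 at 1/10, modulus 1/10.
The radius of convergence is the smallest modulus among the singular points: 1/10.
At the order-1 pole 1/10 set g(u) = (u - (1/10))*f(u) = -1/(3*(u**2 - 3*u/5 + 2/3)).
Simple pole: residue = g(a) at a = 1/10, which is -20/37.
The factor u**2 - 3*u/5 + 2/3 splits as (u - a)(u - a') with a = (3/10) - ((1/30)*sqrt(519))*i, a' = (3/10) + ((1/30)*sqrt(519))*i. At the order-1 pole a set g(u) = (u - a)*f(u) = [-1/(3*(u - 1/10))] / (u - a').
Simple pole: residue = g(a) at a = (3/10) - ((1/30)*sqrt(519))*i, which is (10/37) - ((20/6401)*sqrt(519))*i.
The factor u**2 - 3*u/5 + 2/3 splits as (u - a)(u - a') with a = (3/10) + ((1/30)*sqrt(519))*i, a' = (3/10) - ((1/30)*sqrt(519))*i. At the order-1 pole a set g(u) = (u - a)*f(u) = [-1/(3*(u - 1/10))] / (u - a').
Simple pole: residue = g(a) at a = (3/10) + ((1/30)*sqrt(519))*i, which is (10/37) + ((20/6401)*sqrt(519))*i.
List the singular points by increasing real part (a conjugate pair: the negative imaginary part first).


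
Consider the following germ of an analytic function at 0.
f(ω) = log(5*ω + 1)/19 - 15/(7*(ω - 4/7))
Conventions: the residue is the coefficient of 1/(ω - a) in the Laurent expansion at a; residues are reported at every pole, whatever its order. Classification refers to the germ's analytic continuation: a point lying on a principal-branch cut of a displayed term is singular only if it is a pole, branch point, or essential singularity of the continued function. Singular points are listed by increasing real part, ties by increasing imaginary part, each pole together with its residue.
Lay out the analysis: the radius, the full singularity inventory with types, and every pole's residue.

Denominator factor (ω - 4/7): pole of order 1 at 4/7, modulus 4/7.
Branch term (1/19)*log(1 - ω/(-1/5)): its argument vanishes at ω = -1/5, a logarithmic branch point, modulus 1/5.
The radius of convergence is the smallest modulus among the singular points: 1/5.
The branch term is analytic at 4/7 and contributes nothing to the residue; only the rational part matters.
At the order-1 pole 4/7 set g(ω) = (ω - (4/7))*(rational part) = -15/7.
Simple pole: residue = g(a) at a = 4/7, which is -15/7.
List the singular points by increasing real part (a conjugate pair: the negative imaginary part first).

Radius of convergence at 0: 1/5.
At -1/5: a logarithmic branch point.
At 4/7: a pole of order 1; residue -15/7.


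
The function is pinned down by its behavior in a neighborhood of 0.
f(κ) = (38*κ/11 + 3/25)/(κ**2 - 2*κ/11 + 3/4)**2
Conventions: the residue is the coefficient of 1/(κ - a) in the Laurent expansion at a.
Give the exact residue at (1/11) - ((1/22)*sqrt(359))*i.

The factor κ**2 - 2*κ/11 + 3/4 splits as (κ - a)(κ - a') with a = (1/11) - ((1/22)*sqrt(359))*i, a' = (1/11) + ((1/22)*sqrt(359))*i. At the order-2 pole a set g(κ) = (κ - a)^2*f(κ) = [38*κ/11 + 3/25] / (κ - a')^2.
Order-2 pole: residue = g'(a); g'((1/11) - ((1/22)*sqrt(359))*i) = ((28886/3222025)*sqrt(359))*i, so the residue is ((28886/3222025)*sqrt(359))*i.

The residue is ((28886/3222025)*sqrt(359))*i.


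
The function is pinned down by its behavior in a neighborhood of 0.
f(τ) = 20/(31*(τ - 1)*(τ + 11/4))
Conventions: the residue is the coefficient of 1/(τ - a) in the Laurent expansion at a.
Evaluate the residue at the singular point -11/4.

At the order-1 pole -11/4 set g(τ) = (τ - (-11/4))*f(τ) = 20/(31*(τ - 1)).
Simple pole: residue = g(a) at a = -11/4, which is -16/93.

The residue is -16/93.


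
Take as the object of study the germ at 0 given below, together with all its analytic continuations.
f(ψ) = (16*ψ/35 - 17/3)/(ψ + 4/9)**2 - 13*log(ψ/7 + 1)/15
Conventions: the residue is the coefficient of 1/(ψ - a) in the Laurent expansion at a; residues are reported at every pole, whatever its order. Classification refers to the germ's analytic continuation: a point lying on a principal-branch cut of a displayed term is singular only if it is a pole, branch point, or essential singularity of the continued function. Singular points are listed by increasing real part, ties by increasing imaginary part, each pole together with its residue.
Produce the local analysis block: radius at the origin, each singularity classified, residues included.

Radius of convergence at 0: 4/9.
At -7: a logarithmic branch point.
At -4/9: a pole of order 2; residue 16/35.

Denominator factor (ψ + 4/9)^2: pole of order 2 at -4/9, modulus 4/9.
Branch term (-13/15)*log(1 - ψ/(-7)): its argument vanishes at ψ = -7, a logarithmic branch point, modulus 7.
The radius of convergence is the smallest modulus among the singular points: 4/9.
The branch term is analytic at -4/9 and contributes nothing to the residue; only the rational part matters.
At the order-2 pole -4/9 set g(ψ) = (ψ - (-4/9))^2*(rational part) = 16*ψ/35 - 17/3.
Order-2 pole: residue = g'(a); g'(-4/9) = 16/35, so the residue is 16/35.
List the singular points by increasing real part (a conjugate pair: the negative imaginary part first).


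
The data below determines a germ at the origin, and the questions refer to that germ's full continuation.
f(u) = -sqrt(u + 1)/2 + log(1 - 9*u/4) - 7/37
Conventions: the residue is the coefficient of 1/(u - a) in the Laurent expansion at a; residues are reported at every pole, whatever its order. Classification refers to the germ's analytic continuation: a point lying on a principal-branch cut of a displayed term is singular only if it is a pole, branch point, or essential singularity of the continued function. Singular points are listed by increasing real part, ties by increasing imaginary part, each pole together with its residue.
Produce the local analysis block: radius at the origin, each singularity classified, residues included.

Branch term (1)*log(1 - u/(4/9)): its argument vanishes at u = 4/9, a logarithmic branch point, modulus 4/9.
Branch term (-1/2)*sqrt(1 - u/(-1)): its argument vanishes at u = -1, a square-root branch point, modulus 1.
The radius of convergence is the smallest modulus among the singular points: 4/9.
List the singular points by increasing real part (a conjugate pair: the negative imaginary part first).

Radius of convergence at 0: 4/9.
At -1: an algebraic (square-root) branch point.
At 4/9: a logarithmic branch point.


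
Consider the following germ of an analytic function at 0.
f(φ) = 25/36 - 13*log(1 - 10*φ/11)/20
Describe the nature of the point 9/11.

There is no denominator, hence no pole anywhere.
Branch term log(1 - φ/(11/10)): argument at 9/11 is 31/121, nonzero, so 9/11 is not its branch point (a point on a principal cut is still regular for the continued germ).
So the germ continues analytically to 9/11.

The point is a regular point.


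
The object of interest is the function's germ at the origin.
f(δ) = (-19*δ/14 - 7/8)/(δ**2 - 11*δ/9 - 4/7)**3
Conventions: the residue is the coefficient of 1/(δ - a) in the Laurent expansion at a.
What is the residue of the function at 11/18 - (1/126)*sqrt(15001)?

The residue is (118353879/39366472828)*sqrt(15001).

The factor δ**2 - 11*δ/9 - 4/7 splits as (δ - a)(δ - a') with a = 11/18 - (1/126)*sqrt(15001), a' = 11/18 + (1/126)*sqrt(15001). At the order-3 pole a set g(δ) = (δ - a)^3*f(δ) = [-19*δ/14 - 7/8] / (δ - a')^3.
Order-3 pole: residue = g''(a)/2; g''(11/18 - (1/126)*sqrt(15001)) = (118353879/19683236414)*sqrt(15001), so the residue is (118353879/39366472828)*sqrt(15001).


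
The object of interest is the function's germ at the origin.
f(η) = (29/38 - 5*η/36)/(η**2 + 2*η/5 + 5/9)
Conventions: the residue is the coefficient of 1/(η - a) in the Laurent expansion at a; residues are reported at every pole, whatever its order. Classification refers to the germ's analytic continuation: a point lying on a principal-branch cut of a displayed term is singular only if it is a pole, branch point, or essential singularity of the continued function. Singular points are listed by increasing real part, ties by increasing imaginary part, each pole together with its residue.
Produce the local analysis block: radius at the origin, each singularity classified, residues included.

Radius of convergence at 0: (1/3)*sqrt(5).
At (-1/5) - ((2/15)*sqrt(29))*i: a pole of order 1; residue (-5/72) + ((2705/26448)*sqrt(29))*i.
At (-1/5) + ((2/15)*sqrt(29))*i: a pole of order 1; residue (-5/72) - ((2705/26448)*sqrt(29))*i.

Denominator factor (η**2 + 2*η/5 + 5/9): discriminant -464/225, complex-conjugate roots (-1/5) + ((2/15)*sqrt(29))*i and (-1/5) - ((2/15)*sqrt(29))*i; poles of order 1, moduli (1/3)*sqrt(5) and (1/3)*sqrt(5).
The radius of convergence is the smallest modulus among the singular points: (1/3)*sqrt(5).
The factor η**2 + 2*η/5 + 5/9 splits as (η - a)(η - a') with a = (-1/5) - ((2/15)*sqrt(29))*i, a' = (-1/5) + ((2/15)*sqrt(29))*i. At the order-1 pole a set g(η) = (η - a)*f(η) = [29/38 - 5*η/36] / (η - a').
Simple pole: residue = g(a) at a = (-1/5) - ((2/15)*sqrt(29))*i, which is (-5/72) + ((2705/26448)*sqrt(29))*i.
The factor η**2 + 2*η/5 + 5/9 splits as (η - a)(η - a') with a = (-1/5) + ((2/15)*sqrt(29))*i, a' = (-1/5) - ((2/15)*sqrt(29))*i. At the order-1 pole a set g(η) = (η - a)*f(η) = [29/38 - 5*η/36] / (η - a').
Simple pole: residue = g(a) at a = (-1/5) + ((2/15)*sqrt(29))*i, which is (-5/72) - ((2705/26448)*sqrt(29))*i.
List the singular points by increasing real part (a conjugate pair: the negative imaginary part first).


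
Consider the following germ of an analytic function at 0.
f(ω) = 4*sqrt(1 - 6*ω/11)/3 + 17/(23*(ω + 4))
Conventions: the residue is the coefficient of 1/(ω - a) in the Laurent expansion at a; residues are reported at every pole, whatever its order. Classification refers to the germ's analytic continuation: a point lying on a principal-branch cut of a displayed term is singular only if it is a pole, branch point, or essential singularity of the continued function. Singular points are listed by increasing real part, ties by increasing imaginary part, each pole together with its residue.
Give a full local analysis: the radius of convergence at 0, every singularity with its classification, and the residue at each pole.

Denominator factor (ω + 4): pole of order 1 at -4, modulus 4.
Branch term (4/3)*sqrt(1 - ω/(11/6)): its argument vanishes at ω = 11/6, a square-root branch point, modulus 11/6.
The radius of convergence is the smallest modulus among the singular points: 11/6.
The branch term is analytic at -4 and contributes nothing to the residue; only the rational part matters.
At the order-1 pole -4 set g(ω) = (ω - (-4))*(rational part) = 17/23.
Simple pole: residue = g(a) at a = -4, which is 17/23.
List the singular points by increasing real part (a conjugate pair: the negative imaginary part first).

Radius of convergence at 0: 11/6.
At -4: a pole of order 1; residue 17/23.
At 11/6: an algebraic (square-root) branch point.


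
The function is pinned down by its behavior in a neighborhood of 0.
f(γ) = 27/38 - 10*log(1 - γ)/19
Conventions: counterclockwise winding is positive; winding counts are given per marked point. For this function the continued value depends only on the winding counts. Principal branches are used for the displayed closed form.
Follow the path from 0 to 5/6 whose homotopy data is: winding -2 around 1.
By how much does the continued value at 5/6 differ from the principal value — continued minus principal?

Continued minus principal equals (40/19)*pi*i.

The rational part is single-valued and drops out of the difference; each branch term changes only by its own monodromy.
(-10/19)*log(1 - γ/(1)): each positive loop around 1 adds 2*pi*i to the log, so winding -2 contributes (-10/19)*(-2)*2*pi*i = (40/19)*pi*i.
Summing the contributions at γ = 5/6 gives (40/19)*pi*i.


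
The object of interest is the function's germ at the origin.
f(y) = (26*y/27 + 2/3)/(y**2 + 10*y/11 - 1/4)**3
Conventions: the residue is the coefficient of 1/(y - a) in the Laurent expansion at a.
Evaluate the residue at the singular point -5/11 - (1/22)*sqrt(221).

The factor y**2 + 10*y/11 - 1/4 splits as (y - a)(y - a') with a = -5/11 - (1/22)*sqrt(221), a' = -5/11 + (1/22)*sqrt(221). At the order-3 pole a set g(y) = (y - a)^3*f(y) = [26*y/27 + 2/3] / (y - a')^3.
Order-3 pole: residue = g''(a)/2; g''(-5/11 - (1/22)*sqrt(221)) = -(234256/5714397)*sqrt(221), so the residue is -(117128/5714397)*sqrt(221).

The residue is -(117128/5714397)*sqrt(221).


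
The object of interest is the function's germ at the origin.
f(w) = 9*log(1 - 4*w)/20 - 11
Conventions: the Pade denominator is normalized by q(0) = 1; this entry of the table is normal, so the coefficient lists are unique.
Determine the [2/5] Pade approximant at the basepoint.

The Pade approximant has numerator coefficients [-11, 14442775343/233349865, -56650245962/700049595]; denominator coefficients [1, -270232820/46669973, 1116842792/140009919, -13209024/46669973, -30134208/233349865, -15407104/233349865].

Taylor coefficients needed (expand at 0): a_0 = -11, a_1 = -9/5, a_2 = -18/5, a_3 = -48/5, a_4 = -144/5, a_5 = -2304/25, a_6 = -1536/5, a_7 = -36864/35.
Write the denominator as Q(w) = 1 + q1*w + q2*w^2 + q3*w^3 + q4*w^4 + q5*w^5. Requiring Q*f - P = O(w^8) with deg P <= 2 kills the coefficients of w^3..w^7 in Q*f:
  w^3: a_3 + q1*a_2 + q2*a_1 + q3*a_0 = 0, i.e. -48/5 + (-18/5)*q1 + (-9/5)*q2 + (-11)*q3 = 0.
  w^4: a_4 + q1*a_3 + q2*a_2 + q3*a_1 + q4*a_0 = 0, i.e. -144/5 + (-48/5)*q1 + (-18/5)*q2 + (-9/5)*q3 + (-11)*q4 = 0.
  w^5: a_5 + q1*a_4 + q2*a_3 + q3*a_2 + q4*a_1 + q5*a_0 = 0, i.e. -2304/25 + (-144/5)*q1 + (-48/5)*q2 + (-18/5)*q3 + (-9/5)*q4 + (-11)*q5 = 0.
  w^6: a_6 + q1*a_5 + q2*a_4 + q3*a_3 + q4*a_2 + q5*a_1 = 0, i.e. -1536/5 + (-2304/25)*q1 + (-144/5)*q2 + (-48/5)*q3 + (-18/5)*q4 + (-9/5)*q5 = 0.
  w^7: a_7 + q1*a_6 + q2*a_5 + q3*a_4 + q4*a_3 + q5*a_2 = 0, i.e. -36864/35 + (-1536/5)*q1 + (-2304/25)*q2 + (-144/5)*q3 + (-48/5)*q4 + (-18/5)*q5 = 0.
Solving this linear system: q1 = -270232820/46669973, q2 = 1116842792/140009919, q3 = -13209024/46669973, q4 = -30134208/233349865, q5 = -15407104/233349865.
The numerator is Q*f truncated at degree 2: P0 = a_0 = -11; P1 = a_1 + q1*a_0 = 14442775343/233349865; P2 = a_2 + q1*a_1 + q2*a_0 = -56650245962/700049595.


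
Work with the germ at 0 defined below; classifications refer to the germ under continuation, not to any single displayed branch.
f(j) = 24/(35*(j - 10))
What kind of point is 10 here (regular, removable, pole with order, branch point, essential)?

The point is a pole of order 1.

The denominator factor j - 10 vanishes at 10 and appears to the power 1; the numerator there equals 24/35, nonzero, and no other factor vanishes.
Hence a pole whose order is the multiplicity, 1.


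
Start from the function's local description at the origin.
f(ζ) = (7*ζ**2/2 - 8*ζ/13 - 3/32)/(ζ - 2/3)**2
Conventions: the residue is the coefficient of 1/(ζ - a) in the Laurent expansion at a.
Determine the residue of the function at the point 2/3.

The residue is 158/39.

At the order-2 pole 2/3 set g(ζ) = (ζ - (2/3))^2*f(ζ) = 7*ζ**2/2 - 8*ζ/13 - 3/32.
Order-2 pole: residue = g'(a); g'(2/3) = 158/39, so the residue is 158/39.


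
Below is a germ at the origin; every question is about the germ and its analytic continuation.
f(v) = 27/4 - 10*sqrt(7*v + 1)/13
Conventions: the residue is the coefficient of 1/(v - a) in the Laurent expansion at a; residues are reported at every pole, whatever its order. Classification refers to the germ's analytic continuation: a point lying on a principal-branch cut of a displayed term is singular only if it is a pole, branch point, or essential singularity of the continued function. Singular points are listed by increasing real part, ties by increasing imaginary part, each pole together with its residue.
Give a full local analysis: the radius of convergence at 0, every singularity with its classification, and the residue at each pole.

Branch term (-10/13)*sqrt(1 - v/(-1/7)): its argument vanishes at v = -1/7, a square-root branch point, modulus 1/7.
The radius of convergence is the smallest modulus among the singular points: 1/7.

Radius of convergence at 0: 1/7.
At -1/7: an algebraic (square-root) branch point.


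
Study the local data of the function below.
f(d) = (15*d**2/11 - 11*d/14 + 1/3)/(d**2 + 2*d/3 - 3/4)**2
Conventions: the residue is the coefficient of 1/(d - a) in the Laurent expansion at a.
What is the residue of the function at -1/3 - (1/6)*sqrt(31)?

The residue is -(3555/147994)*sqrt(31).

The factor d**2 + 2*d/3 - 3/4 splits as (d - a)(d - a') with a = -1/3 - (1/6)*sqrt(31), a' = -1/3 + (1/6)*sqrt(31). At the order-2 pole a set g(d) = (d - a)^2*f(d) = [15*d**2/11 - 11*d/14 + 1/3] / (d - a')^2.
Order-2 pole: residue = g'(a); g'(-1/3 - (1/6)*sqrt(31)) = -(3555/147994)*sqrt(31), so the residue is -(3555/147994)*sqrt(31).


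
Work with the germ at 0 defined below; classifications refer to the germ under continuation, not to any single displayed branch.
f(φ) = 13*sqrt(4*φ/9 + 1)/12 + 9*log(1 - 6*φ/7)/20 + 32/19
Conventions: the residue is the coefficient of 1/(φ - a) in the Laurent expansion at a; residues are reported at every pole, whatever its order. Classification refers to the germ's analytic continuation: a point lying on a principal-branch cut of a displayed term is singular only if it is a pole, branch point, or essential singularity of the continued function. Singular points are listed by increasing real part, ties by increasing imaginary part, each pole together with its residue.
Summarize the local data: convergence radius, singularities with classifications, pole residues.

Radius of convergence at 0: 7/6.
At -9/4: an algebraic (square-root) branch point.
At 7/6: a logarithmic branch point.

Branch term (9/20)*log(1 - φ/(7/6)): its argument vanishes at φ = 7/6, a logarithmic branch point, modulus 7/6.
Branch term (13/12)*sqrt(1 - φ/(-9/4)): its argument vanishes at φ = -9/4, a square-root branch point, modulus 9/4.
The radius of convergence is the smallest modulus among the singular points: 7/6.
List the singular points by increasing real part (a conjugate pair: the negative imaginary part first).


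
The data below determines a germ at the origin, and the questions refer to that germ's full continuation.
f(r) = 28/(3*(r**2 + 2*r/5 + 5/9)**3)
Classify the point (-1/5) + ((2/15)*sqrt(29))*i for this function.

The point is a pole of order 3.

The denominator factor r**2 + 2*r/5 + 5/9 vanishes at (-1/5) + ((2/15)*sqrt(29))*i and appears to the power 3; the numerator there equals 28/3, nonzero, and no other factor vanishes.
Hence a pole whose order is the multiplicity, 3.


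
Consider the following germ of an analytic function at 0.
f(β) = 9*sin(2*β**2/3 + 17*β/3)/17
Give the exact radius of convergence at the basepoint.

The radius of convergence is infinite.

The factor -sin(2*β**2/3 + 17*β/3) is entire and contributes no finite singular point.
The polynomial part has no poles.
No finite singular points: the Taylor series at 0 converges everywhere.


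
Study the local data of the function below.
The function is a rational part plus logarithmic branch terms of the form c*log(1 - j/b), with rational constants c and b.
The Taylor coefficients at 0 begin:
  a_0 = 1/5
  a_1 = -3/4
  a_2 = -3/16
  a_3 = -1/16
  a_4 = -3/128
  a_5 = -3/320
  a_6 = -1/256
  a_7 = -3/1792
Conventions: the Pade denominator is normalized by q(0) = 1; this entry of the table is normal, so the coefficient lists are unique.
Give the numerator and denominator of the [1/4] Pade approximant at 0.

The Pade approximant has numerator coefficients [1/5, -27418/34225]; denominator coefficients [1, -6997/27380, -57/2738, -451/87616, -523/350464].

Taylor coefficients needed (read off): a_0 = 1/5, a_1 = -3/4, a_2 = -3/16, a_3 = -1/16, a_4 = -3/128, a_5 = -3/320.
Write the denominator as Q(j) = 1 + q1*j + q2*j^2 + q3*j^3 + q4*j^4. Requiring Q*f - P = O(j^6) with deg P <= 1 kills the coefficients of j^2..j^5 in Q*f:
  j^2: a_2 + q1*a_1 + q2*a_0 = 0, i.e. -3/16 + (-3/4)*q1 + (1/5)*q2 = 0.
  j^3: a_3 + q1*a_2 + q2*a_1 + q3*a_0 = 0, i.e. -1/16 + (-3/16)*q1 + (-3/4)*q2 + (1/5)*q3 = 0.
  j^4: a_4 + q1*a_3 + q2*a_2 + q3*a_1 + q4*a_0 = 0, i.e. -3/128 + (-1/16)*q1 + (-3/16)*q2 + (-3/4)*q3 + (1/5)*q4 = 0.
  j^5: a_5 + q1*a_4 + q2*a_3 + q3*a_2 + q4*a_1 = 0, i.e. -3/320 + (-3/128)*q1 + (-1/16)*q2 + (-3/16)*q3 + (-3/4)*q4 = 0.
Solving this linear system: q1 = -6997/27380, q2 = -57/2738, q3 = -451/87616, q4 = -523/350464.
The numerator is Q*f truncated at degree 1: P0 = a_0 = 1/5; P1 = a_1 + q1*a_0 = -27418/34225.


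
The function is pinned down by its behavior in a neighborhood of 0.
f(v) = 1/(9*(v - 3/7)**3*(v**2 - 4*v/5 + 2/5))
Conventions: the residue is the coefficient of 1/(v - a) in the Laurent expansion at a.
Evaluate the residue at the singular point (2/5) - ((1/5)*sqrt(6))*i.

The residue is (1164485/1232274) + ((1510915/22180932)*sqrt(6))*i.

The factor v**2 - 4*v/5 + 2/5 splits as (v - a)(v - a') with a = (2/5) - ((1/5)*sqrt(6))*i, a' = (2/5) + ((1/5)*sqrt(6))*i. At the order-1 pole a set g(v) = (v - a)*f(v) = [1/(9*(v - 3/7)**3)] / (v - a').
Simple pole: residue = g(a) at a = (2/5) - ((1/5)*sqrt(6))*i, which is (1164485/1232274) + ((1510915/22180932)*sqrt(6))*i.


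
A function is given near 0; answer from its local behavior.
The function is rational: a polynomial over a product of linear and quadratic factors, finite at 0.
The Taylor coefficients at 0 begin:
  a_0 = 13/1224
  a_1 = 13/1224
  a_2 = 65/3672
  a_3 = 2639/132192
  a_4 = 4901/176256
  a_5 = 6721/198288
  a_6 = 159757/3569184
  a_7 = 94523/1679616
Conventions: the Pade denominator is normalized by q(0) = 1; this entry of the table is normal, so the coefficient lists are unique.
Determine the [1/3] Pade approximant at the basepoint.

The Pade approximant has numerator coefficients [13/1224, 65/34272]; denominator coefficients [1, -23/28, -71/84, 253/756].

Taylor coefficients needed (read off): a_0 = 13/1224, a_1 = 13/1224, a_2 = 65/3672, a_3 = 2639/132192, a_4 = 4901/176256.
Write the denominator as Q(λ) = 1 + q1*λ + q2*λ^2 + q3*λ^3. Requiring Q*f - P = O(λ^5) with deg P <= 1 kills the coefficients of λ^2..λ^4 in Q*f:
  λ^2: a_2 + q1*a_1 + q2*a_0 = 0, i.e. 65/3672 + (13/1224)*q1 + (13/1224)*q2 = 0.
  λ^3: a_3 + q1*a_2 + q2*a_1 + q3*a_0 = 0, i.e. 2639/132192 + (65/3672)*q1 + (13/1224)*q2 + (13/1224)*q3 = 0.
  λ^4: a_4 + q1*a_3 + q2*a_2 + q3*a_1 = 0, i.e. 4901/176256 + (2639/132192)*q1 + (65/3672)*q2 + (13/1224)*q3 = 0.
Solving this linear system: q1 = -23/28, q2 = -71/84, q3 = 253/756.
The numerator is Q*f truncated at degree 1: P0 = a_0 = 13/1224; P1 = a_1 + q1*a_0 = 65/34272.


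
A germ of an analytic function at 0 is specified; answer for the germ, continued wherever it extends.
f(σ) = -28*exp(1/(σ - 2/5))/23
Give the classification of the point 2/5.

The exponent 1/(σ - (2/5)) has a pole at 2/5, so exp(1/(σ - (2/5))) takes every nonzero value near it: an essential singularity (not a pole of any order).

The point is an essential singularity.


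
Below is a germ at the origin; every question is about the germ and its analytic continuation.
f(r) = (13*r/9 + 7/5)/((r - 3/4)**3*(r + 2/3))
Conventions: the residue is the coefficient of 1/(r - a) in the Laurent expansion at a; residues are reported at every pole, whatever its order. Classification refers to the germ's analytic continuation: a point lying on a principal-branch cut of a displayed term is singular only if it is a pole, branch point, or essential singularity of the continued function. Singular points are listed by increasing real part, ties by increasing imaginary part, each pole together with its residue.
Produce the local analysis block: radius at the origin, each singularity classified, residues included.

Denominator factor (r - 3/4)^3: pole of order 3 at 3/4, modulus 3/4.
Denominator factor (r + 2/3): pole of order 1 at -2/3, modulus 2/3.
The radius of convergence is the smallest modulus among the singular points: 2/3.
At the order-1 pole -2/3 set g(r) = (r - (-2/3))*f(r) = (13*r/9 + 7/5)/(r - 3/4)**3.
Simple pole: residue = g(a) at a = -2/3, which is -3776/24565.
At the order-3 pole 3/4 set g(r) = (r - (3/4))^3*f(r) = (13*r/9 + 7/5)/(r + 2/3).
Order-3 pole: residue = g''(a)/2; g''(3/4) = 7552/24565, so the residue is 3776/24565.
List the singular points by increasing real part (a conjugate pair: the negative imaginary part first).

Radius of convergence at 0: 2/3.
At -2/3: a pole of order 1; residue -3776/24565.
At 3/4: a pole of order 3; residue 3776/24565.


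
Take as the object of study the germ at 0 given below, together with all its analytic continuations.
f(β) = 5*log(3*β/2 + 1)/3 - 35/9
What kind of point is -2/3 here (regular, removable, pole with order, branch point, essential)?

The point is a logarithmic branch point.

The term (5/3)*log(1 - β/(-2/3)) has argument 1 - -2/3/(-2/3) = 0 at -2/3: a logarithmic (infinitely-sheeted) branch point; the remaining terms are analytic or single-valued there.


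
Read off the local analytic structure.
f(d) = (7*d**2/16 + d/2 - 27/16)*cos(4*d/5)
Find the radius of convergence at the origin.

The factor cos(4*d/5) is entire and contributes no finite singular point.
The polynomial part has no poles.
No finite singular points: the Taylor series at 0 converges everywhere.

The radius of convergence is infinite.


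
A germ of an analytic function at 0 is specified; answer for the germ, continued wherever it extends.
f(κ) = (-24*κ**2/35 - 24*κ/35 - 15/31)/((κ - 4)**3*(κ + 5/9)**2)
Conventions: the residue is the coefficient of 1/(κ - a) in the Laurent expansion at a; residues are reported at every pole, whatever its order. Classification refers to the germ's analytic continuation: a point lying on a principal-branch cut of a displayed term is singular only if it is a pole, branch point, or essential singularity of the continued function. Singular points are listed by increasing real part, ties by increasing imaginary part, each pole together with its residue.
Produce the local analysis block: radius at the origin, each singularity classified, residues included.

Denominator factor (κ + 5/9)^2: pole of order 2 at -5/9, modulus 5/9.
Denominator factor (κ - 4)^3: pole of order 3 at 4, modulus 4.
The radius of convergence is the smallest modulus among the singular points: 5/9.
At the order-2 pole -5/9 set g(κ) = (κ - (-5/9))^2*f(κ) = (-24*κ**2/35 - 24*κ/35 - 15/31)/(κ - 4)**3.
Order-2 pole: residue = g'(a); g'(-5/9) = 4246911/3065950685, so the residue is 4246911/3065950685.
At the order-3 pole 4 set g(κ) = (κ - (4))^3*f(κ) = (-24*κ**2/35 - 24*κ/35 - 15/31)/(κ + 5/9)**2.
Order-3 pole: residue = g''(a)/2; g''(4) = -8493822/3065950685, so the residue is -4246911/3065950685.
List the singular points by increasing real part (a conjugate pair: the negative imaginary part first).

Radius of convergence at 0: 5/9.
At -5/9: a pole of order 2; residue 4246911/3065950685.
At 4: a pole of order 3; residue -4246911/3065950685.


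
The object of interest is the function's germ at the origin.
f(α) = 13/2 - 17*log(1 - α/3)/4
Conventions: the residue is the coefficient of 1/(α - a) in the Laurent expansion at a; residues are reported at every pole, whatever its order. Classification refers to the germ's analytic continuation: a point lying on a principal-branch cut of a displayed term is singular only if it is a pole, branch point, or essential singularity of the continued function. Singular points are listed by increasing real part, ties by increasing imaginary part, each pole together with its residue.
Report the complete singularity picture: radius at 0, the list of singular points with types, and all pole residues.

Branch term (-17/4)*log(1 - α/(3)): its argument vanishes at α = 3, a logarithmic branch point, modulus 3.
The radius of convergence is the smallest modulus among the singular points: 3.

Radius of convergence at 0: 3.
At 3: a logarithmic branch point.


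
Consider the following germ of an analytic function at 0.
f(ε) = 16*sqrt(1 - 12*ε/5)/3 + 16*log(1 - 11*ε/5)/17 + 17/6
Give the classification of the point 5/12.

The point is an algebraic (square-root) branch point.

The term (16/3)*sqrt(1 - ε/(5/12)) has argument 1 - 5/12/(5/12) = 0 at 5/12: a square-root (algebraic, two-sheeted) branch point; the remaining terms are analytic or single-valued there.


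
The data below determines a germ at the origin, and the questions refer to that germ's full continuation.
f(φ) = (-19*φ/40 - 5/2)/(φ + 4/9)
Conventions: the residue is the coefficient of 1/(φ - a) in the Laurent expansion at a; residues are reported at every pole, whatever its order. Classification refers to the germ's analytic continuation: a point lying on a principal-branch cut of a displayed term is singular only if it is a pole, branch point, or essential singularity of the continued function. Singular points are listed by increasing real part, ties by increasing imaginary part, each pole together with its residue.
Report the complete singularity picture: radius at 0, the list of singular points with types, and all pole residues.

Radius of convergence at 0: 4/9.
At -4/9: a pole of order 1; residue -103/45.

Denominator factor (φ + 4/9): pole of order 1 at -4/9, modulus 4/9.
The radius of convergence is the smallest modulus among the singular points: 4/9.
At the order-1 pole -4/9 set g(φ) = (φ - (-4/9))*f(φ) = -19*φ/40 - 5/2.
Simple pole: residue = g(a) at a = -4/9, which is -103/45.


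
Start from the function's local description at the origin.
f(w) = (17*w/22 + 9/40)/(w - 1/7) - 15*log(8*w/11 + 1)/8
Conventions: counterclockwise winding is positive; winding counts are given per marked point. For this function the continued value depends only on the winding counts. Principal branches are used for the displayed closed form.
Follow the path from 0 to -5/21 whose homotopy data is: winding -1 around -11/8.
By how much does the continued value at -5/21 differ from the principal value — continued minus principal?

Continued minus principal equals (15/4)*pi*i.

The rational part is single-valued and drops out of the difference; each branch term changes only by its own monodromy.
(-15/8)*log(1 - w/(-11/8)): each positive loop around -11/8 adds 2*pi*i to the log, so winding -1 contributes (-15/8)*(-1)*2*pi*i = (15/4)*pi*i.
Summing the contributions at w = -5/21 gives (15/4)*pi*i.


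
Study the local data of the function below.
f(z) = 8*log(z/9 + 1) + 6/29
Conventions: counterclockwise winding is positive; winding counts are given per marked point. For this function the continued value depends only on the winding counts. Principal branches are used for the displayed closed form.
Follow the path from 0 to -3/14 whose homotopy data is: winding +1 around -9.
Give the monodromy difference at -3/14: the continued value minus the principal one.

Continued minus principal equals (16)*pi*i.

The rational part is single-valued and drops out of the difference; each branch term changes only by its own monodromy.
(8)*log(1 - z/(-9)): each positive loop around -9 adds 2*pi*i to the log, so winding +1 contributes (8)*(1)*2*pi*i = (16)*pi*i.
Summing the contributions at z = -3/14 gives (16)*pi*i.


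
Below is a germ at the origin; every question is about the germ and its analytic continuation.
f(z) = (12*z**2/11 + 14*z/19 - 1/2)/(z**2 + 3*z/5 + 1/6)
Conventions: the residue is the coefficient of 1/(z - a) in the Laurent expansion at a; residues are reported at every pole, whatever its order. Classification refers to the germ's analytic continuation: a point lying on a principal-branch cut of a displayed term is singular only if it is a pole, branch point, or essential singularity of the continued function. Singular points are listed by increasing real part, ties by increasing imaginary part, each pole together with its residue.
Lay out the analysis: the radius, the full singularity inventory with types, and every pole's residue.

Radius of convergence at 0: (1/6)*sqrt(6).
At (-3/10) - ((1/30)*sqrt(69))*i: a pole of order 1; residue (43/1045) - ((321/2090)*sqrt(69))*i.
At (-3/10) + ((1/30)*sqrt(69))*i: a pole of order 1; residue (43/1045) + ((321/2090)*sqrt(69))*i.

Denominator factor (z**2 + 3*z/5 + 1/6): discriminant -23/75, complex-conjugate roots (-3/10) + ((1/30)*sqrt(69))*i and (-3/10) - ((1/30)*sqrt(69))*i; poles of order 1, moduli (1/6)*sqrt(6) and (1/6)*sqrt(6).
The radius of convergence is the smallest modulus among the singular points: (1/6)*sqrt(6).
The factor z**2 + 3*z/5 + 1/6 splits as (z - a)(z - a') with a = (-3/10) - ((1/30)*sqrt(69))*i, a' = (-3/10) + ((1/30)*sqrt(69))*i. At the order-1 pole a set g(z) = (z - a)*f(z) = [12*z**2/11 + 14*z/19 - 1/2] / (z - a').
Simple pole: residue = g(a) at a = (-3/10) - ((1/30)*sqrt(69))*i, which is (43/1045) - ((321/2090)*sqrt(69))*i.
The factor z**2 + 3*z/5 + 1/6 splits as (z - a)(z - a') with a = (-3/10) + ((1/30)*sqrt(69))*i, a' = (-3/10) - ((1/30)*sqrt(69))*i. At the order-1 pole a set g(z) = (z - a)*f(z) = [12*z**2/11 + 14*z/19 - 1/2] / (z - a').
Simple pole: residue = g(a) at a = (-3/10) + ((1/30)*sqrt(69))*i, which is (43/1045) + ((321/2090)*sqrt(69))*i.
List the singular points by increasing real part (a conjugate pair: the negative imaginary part first).
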